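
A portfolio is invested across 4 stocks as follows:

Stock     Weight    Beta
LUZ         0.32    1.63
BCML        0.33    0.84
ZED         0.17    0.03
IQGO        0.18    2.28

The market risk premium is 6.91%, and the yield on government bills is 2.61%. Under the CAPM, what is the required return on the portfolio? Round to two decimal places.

β_P = Σ w_i β_i = 0.32×1.63 + 0.33×0.84 + 0.17×0.03 + 0.18×2.28 = 1.2143
E(R_P) = R_f + β_P × MRP = 2.61% + 1.2143 × 6.91% = 11.00%

11.00%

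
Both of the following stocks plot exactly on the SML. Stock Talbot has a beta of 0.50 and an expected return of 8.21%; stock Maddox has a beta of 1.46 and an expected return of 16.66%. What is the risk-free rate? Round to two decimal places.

Both satisfy E(R) = R_f + β·MRP, so the slope of the SML is
MRP = (16.66% − 8.21%) / (1.46 − 0.50) = 8.45% / 0.96 = 8.8021%
R_f = E(R_Talbot) − β_Talbot·MRP = 8.21% − 0.50 × 8.8021% = 3.8090%

3.81%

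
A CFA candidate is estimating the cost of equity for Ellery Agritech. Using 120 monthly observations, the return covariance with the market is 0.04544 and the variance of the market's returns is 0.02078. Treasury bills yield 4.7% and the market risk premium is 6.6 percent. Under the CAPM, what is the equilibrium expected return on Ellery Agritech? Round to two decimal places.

β = Cov(R_i, R_m) / Var(R_m) = 0.04544 / 0.02078 = 2.1867
E(R) = R_f + β × MRP = 4.7% + 2.1867 × 6.6% = 19.13%

19.13%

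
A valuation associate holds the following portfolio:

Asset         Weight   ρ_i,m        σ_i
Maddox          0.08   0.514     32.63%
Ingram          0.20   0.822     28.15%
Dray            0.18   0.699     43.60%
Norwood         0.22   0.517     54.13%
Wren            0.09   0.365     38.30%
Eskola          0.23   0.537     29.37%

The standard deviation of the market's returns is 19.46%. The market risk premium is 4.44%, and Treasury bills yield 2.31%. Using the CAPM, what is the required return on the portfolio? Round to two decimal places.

β_Maddox = 0.514 × 32.63% / 19.46% = 0.8619
β_Ingram = 0.822 × 28.15% / 19.46% = 1.1891
β_Dray = 0.699 × 43.60% / 19.46% = 1.5661
β_Norwood = 0.517 × 54.13% / 19.46% = 1.4381
β_Wren = 0.365 × 38.30% / 19.46% = 0.7184
β_Eskola = 0.537 × 29.37% / 19.46% = 0.8105
β_P = Σ w_i β_i = 0.08×0.8619 + 0.20×1.1891 + 0.18×1.5661 + 0.22×1.4381 + 0.09×0.7184 + 0.23×0.8105 = 1.1561
E(R_P) = R_f + β_P × MRP = 2.31% + 1.1561 × 4.44% = 7.44%

7.44%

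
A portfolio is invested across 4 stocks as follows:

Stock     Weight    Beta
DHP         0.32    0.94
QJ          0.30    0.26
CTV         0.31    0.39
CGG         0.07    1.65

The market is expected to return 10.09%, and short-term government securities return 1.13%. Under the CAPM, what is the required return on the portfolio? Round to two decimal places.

6.64%

β_P = Σ w_i β_i = 0.32×0.94 + 0.30×0.26 + 0.31×0.39 + 0.07×1.65 = 0.6152
MRP = 10.09% − 1.13% = 8.96%
E(R_P) = R_f + β_P × MRP = 1.13% + 0.6152 × 8.96% = 6.64%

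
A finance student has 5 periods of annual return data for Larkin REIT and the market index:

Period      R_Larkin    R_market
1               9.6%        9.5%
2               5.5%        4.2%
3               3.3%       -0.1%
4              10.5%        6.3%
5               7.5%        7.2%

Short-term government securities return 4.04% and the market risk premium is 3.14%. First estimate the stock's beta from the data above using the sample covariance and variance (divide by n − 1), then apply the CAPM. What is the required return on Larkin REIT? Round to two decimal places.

Mean R_i = (9.6 + 5.5 + 3.3 + 10.5 + 7.5) / 5 = 7.2800%
Mean R_m = (9.5 + 4.2 − 0.1 + 6.3 + 7.2) / 5 = 5.4200%
Σ(R_i − R̄_i)(R_m − R̄_m) = 36.8320  ⇒  Cov = 36.8320 / 4 = 9.2080
Σ(R_m − R̄_m)² = 52.5480  ⇒  Var(R_m) = 52.5480 / 4 = 13.1370
β = Cov / Var(R_m) = 9.2080 / 13.1370 = 0.7009
E(R) = R_f + β × MRP = 4.04% + 0.7009 × 3.14% = 6.24%

6.24%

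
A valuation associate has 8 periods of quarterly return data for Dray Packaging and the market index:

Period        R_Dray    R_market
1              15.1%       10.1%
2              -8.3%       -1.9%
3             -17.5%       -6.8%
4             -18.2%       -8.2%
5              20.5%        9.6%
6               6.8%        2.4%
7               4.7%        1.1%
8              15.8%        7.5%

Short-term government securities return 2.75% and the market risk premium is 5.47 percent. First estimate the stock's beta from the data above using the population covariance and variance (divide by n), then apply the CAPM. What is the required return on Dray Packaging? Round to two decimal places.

Mean R_i = (15.1 − 8.3 − 17.5 − 18.2 + 20.5 + 6.8 + 4.7 + 15.8) / 8 = 2.3625%
Mean R_m = (10.1 − 1.9 − 6.8 − 8.2 + 9.6 + 2.4 + 1.1 + 7.5) / 8 = 1.7250%
Σ(R_i − R̄_i)(R_m − R̄_m) = 740.7075  ⇒  Cov = 740.7075 / 8 = 92.5884
Σ(R_m − R̄_m)² = 350.6750  ⇒  Var(R_m) = 350.6750 / 8 = 43.8344
β = Cov / Var(R_m) = 92.5884 / 43.8344 = 2.1122
E(R) = R_f + β × MRP = 2.75% + 2.1122 × 5.47% = 14.30%

14.30%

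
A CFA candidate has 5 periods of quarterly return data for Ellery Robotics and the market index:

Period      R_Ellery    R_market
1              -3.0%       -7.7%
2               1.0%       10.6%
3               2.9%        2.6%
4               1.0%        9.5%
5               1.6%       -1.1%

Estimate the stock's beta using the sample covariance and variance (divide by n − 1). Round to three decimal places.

0.170

Mean R_i = (-3.0 + 1.0 + 2.9 + 1.0 + 1.6) / 5 = 0.7000%
Mean R_m = (-7.7 + 10.6 + 2.6 + 9.5 − 1.1) / 5 = 2.7800%
Σ(R_i − R̄_i)(R_m − R̄_m) = 39.2500  ⇒  Cov = 39.2500 / 4 = 9.8125
Σ(R_m − R̄_m)² = 231.2280  ⇒  Var(R_m) = 231.2280 / 4 = 57.8070
β = Cov / Var(R_m) = 9.8125 / 57.8070 = 0.1697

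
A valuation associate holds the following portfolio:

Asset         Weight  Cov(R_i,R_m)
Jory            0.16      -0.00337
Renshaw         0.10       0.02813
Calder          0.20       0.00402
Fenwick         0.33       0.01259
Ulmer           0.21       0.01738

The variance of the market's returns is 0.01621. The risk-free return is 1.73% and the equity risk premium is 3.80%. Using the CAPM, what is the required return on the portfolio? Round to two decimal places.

4.28%

β_Jory = -0.00337 / 0.01621 = -0.2079
β_Renshaw = 0.02813 / 0.01621 = 1.7353
β_Calder = 0.00402 / 0.01621 = 0.2480
β_Fenwick = 0.01259 / 0.01621 = 0.7767
β_Ulmer = 0.01738 / 0.01621 = 1.0722
β_P = Σ w_i β_i = 0.16×-0.2079 + 0.10×1.7353 + 0.20×0.2480 + 0.33×0.7767 + 0.21×1.0722 = 0.6713
E(R_P) = R_f + β_P × MRP = 1.73% + 0.6713 × 3.80% = 4.28%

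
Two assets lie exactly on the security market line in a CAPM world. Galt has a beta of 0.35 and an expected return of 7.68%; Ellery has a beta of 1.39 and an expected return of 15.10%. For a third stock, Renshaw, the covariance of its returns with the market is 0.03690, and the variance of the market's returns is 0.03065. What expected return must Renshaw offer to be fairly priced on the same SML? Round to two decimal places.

13.77%

MRP = (15.10% − 7.68%) / (1.39 − 0.35) = 7.1346%
R_f = 7.68% − 0.35 × 7.1346% = 5.1829%
β_Renshaw = Cov / Var(R_m) = 0.03690 / 0.03065 = 1.2039
E(R_Renshaw) = R_f + β × MRP = 5.1829% + 1.2039 × 7.1346% = 13.77%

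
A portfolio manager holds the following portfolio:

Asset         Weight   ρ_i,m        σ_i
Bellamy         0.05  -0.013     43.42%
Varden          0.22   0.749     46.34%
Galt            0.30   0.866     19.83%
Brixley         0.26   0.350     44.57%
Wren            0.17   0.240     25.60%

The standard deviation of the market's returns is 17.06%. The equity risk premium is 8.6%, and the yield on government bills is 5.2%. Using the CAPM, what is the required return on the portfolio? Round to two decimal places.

14.20%

β_Bellamy = -0.013 × 43.42% / 17.06% = -0.0331
β_Varden = 0.749 × 46.34% / 17.06% = 2.0345
β_Galt = 0.866 × 19.83% / 17.06% = 1.0066
β_Brixley = 0.350 × 44.57% / 17.06% = 0.9144
β_Wren = 0.240 × 25.60% / 17.06% = 0.3601
β_P = Σ w_i β_i = 0.05×-0.0331 + 0.22×2.0345 + 0.30×1.0066 + 0.26×0.9144 + 0.17×0.3601 = 1.0469
E(R_P) = R_f + β_P × MRP = 5.2% + 1.0469 × 8.6% = 14.20%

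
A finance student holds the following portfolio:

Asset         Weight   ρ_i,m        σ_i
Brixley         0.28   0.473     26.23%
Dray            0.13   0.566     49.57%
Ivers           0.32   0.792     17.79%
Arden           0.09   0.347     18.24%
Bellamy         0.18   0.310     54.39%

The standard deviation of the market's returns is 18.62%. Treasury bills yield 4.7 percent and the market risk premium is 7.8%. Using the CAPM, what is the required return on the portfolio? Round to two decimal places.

β_Brixley = 0.473 × 26.23% / 18.62% = 0.6663
β_Dray = 0.566 × 49.57% / 18.62% = 1.5068
β_Ivers = 0.792 × 17.79% / 18.62% = 0.7567
β_Arden = 0.347 × 18.24% / 18.62% = 0.3399
β_Bellamy = 0.310 × 54.39% / 18.62% = 0.9055
β_P = Σ w_i β_i = 0.28×0.6663 + 0.13×1.5068 + 0.32×0.7567 + 0.09×0.3399 + 0.18×0.9055 = 0.8182
E(R_P) = R_f + β_P × MRP = 4.7% + 0.8182 × 7.8% = 11.08%

11.08%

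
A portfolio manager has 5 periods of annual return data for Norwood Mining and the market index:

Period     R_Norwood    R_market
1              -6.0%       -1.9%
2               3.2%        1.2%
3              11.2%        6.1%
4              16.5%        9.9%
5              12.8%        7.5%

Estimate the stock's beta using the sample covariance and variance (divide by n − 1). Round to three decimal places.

Mean R_i = (-6.0 + 3.2 + 11.2 + 16.5 + 12.8) / 5 = 7.5400%
Mean R_m = (-1.9 + 1.2 + 6.1 + 9.9 + 7.5) / 5 = 4.5600%
Σ(R_i − R̄_i)(R_m − R̄_m) = 170.9980  ⇒  Cov = 170.9980 / 4 = 42.7495
Σ(R_m − R̄_m)² = 92.5520  ⇒  Var(R_m) = 92.5520 / 4 = 23.1380
β = Cov / Var(R_m) = 42.7495 / 23.1380 = 1.8476

1.848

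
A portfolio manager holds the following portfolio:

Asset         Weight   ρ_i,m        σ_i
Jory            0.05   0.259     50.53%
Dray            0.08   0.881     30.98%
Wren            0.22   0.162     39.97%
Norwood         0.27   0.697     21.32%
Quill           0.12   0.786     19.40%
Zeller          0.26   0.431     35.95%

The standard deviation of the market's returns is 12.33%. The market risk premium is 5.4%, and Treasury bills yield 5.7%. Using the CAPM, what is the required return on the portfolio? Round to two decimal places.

β_Jory = 0.259 × 50.53% / 12.33% = 1.0614
β_Dray = 0.881 × 30.98% / 12.33% = 2.2136
β_Wren = 0.162 × 39.97% / 12.33% = 0.5252
β_Norwood = 0.697 × 21.32% / 12.33% = 1.2052
β_Quill = 0.786 × 19.40% / 12.33% = 1.2367
β_Zeller = 0.431 × 35.95% / 12.33% = 1.2566
β_P = Σ w_i β_i = 0.05×1.0614 + 0.08×2.2136 + 0.22×0.5252 + 0.27×1.2052 + 0.12×1.2367 + 0.26×1.2566 = 1.1462
E(R_P) = R_f + β_P × MRP = 5.7% + 1.1462 × 5.4% = 11.89%

11.89%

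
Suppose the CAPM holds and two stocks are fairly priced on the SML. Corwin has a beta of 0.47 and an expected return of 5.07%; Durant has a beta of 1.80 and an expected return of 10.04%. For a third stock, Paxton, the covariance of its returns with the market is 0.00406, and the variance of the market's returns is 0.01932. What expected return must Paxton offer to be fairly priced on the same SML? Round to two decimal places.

4.10%

MRP = (10.04% − 5.07%) / (1.80 − 0.47) = 3.7368%
R_f = 5.07% − 0.47 × 3.7368% = 3.3137%
β_Paxton = Cov / Var(R_m) = 0.00406 / 0.01932 = 0.2101
E(R_Paxton) = R_f + β × MRP = 3.3137% + 0.2101 × 3.7368% = 4.10%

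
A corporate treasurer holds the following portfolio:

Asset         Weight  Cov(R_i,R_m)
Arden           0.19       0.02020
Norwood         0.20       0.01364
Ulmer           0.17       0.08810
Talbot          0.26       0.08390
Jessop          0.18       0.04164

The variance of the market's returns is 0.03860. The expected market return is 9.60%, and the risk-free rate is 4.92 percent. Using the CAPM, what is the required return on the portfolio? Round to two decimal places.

11.09%

β_Arden = 0.02020 / 0.03860 = 0.5233
β_Norwood = 0.01364 / 0.03860 = 0.3534
β_Ulmer = 0.08810 / 0.03860 = 2.2824
β_Talbot = 0.08390 / 0.03860 = 2.1736
β_Jessop = 0.04164 / 0.03860 = 1.0788
β_P = Σ w_i β_i = 0.19×0.5233 + 0.20×0.3534 + 0.17×2.2824 + 0.26×2.1736 + 0.18×1.0788 = 1.3174
MRP = 9.60% − 4.92% = 4.68%
E(R_P) = R_f + β_P × MRP = 4.92% + 1.3174 × 4.68% = 11.09%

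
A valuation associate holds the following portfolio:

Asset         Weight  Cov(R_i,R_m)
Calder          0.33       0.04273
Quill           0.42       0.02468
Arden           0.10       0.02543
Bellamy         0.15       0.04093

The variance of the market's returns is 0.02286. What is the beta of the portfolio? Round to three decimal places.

β_Calder = 0.04273 / 0.02286 = 1.8692
β_Quill = 0.02468 / 0.02286 = 1.0796
β_Arden = 0.02543 / 0.02286 = 1.1124
β_Bellamy = 0.04093 / 0.02286 = 1.7905
β_P = Σ w_i β_i = 0.33×1.8692 + 0.42×1.0796 + 0.10×1.1124 + 0.15×1.7905 = 1.4501

1.450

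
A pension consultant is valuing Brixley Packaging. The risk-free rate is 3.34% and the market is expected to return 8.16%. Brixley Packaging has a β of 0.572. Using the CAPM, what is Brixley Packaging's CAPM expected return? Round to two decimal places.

6.10%

Market risk premium = E(R_m) − R_f = 8.16% − 3.34% = 4.82%
E(R) = R_f + β × MRP = 3.34% + 0.572 × 4.82% = 6.10%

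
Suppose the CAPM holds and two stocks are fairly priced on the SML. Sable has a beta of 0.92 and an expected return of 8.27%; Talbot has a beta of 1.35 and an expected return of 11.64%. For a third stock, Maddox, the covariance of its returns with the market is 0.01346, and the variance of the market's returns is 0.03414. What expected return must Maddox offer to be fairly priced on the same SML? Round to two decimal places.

4.15%

MRP = (11.64% − 8.27%) / (1.35 − 0.92) = 7.8372%
R_f = 8.27% − 0.92 × 7.8372% = 1.0598%
β_Maddox = Cov / Var(R_m) = 0.01346 / 0.03414 = 0.3943
E(R_Maddox) = R_f + β × MRP = 1.0598% + 0.3943 × 7.8372% = 4.15%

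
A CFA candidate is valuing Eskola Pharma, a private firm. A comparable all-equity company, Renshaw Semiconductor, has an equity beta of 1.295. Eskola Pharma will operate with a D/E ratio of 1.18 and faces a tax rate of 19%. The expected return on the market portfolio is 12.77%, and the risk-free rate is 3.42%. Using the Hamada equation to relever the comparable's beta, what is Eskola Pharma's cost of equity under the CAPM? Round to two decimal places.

27.10%

β_L = β_U × [1 + (1 − t)(D/E)] = 1.295 × [1 + (1 − 0.19) × 1.18]
    = 1.295 × [1 + 0.81 × 1.18] = 1.295 × 1.9558 = 2.5328
MRP = 12.77% − 3.42% = 9.35%
E(R) = R_f + β_L × MRP = 3.42% + 2.5328 × 9.35% = 27.10%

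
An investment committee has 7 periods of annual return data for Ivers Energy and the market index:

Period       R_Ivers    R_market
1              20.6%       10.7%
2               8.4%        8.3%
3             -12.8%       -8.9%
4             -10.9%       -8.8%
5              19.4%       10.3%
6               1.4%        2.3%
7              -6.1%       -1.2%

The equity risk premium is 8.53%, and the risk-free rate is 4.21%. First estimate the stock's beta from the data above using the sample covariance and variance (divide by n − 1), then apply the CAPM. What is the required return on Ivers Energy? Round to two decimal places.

17.59%

Mean R_i = (20.6 + 8.4 − 12.8 − 10.9 + 19.4 + 1.4 − 6.1) / 7 = 2.8571%
Mean R_m = (10.7 + 8.3 − 8.9 − 8.8 + 10.3 + 2.3 − 1.2) / 7 = 1.8143%
Σ(R_i − R̄_i)(R_m − R̄_m) = 674.0543  ⇒  Cov = 674.0543 / 6 = 112.3424
Σ(R_m − R̄_m)² = 429.8086  ⇒  Var(R_m) = 429.8086 / 6 = 71.6348
β = Cov / Var(R_m) = 112.3424 / 71.6348 = 1.5683
E(R) = R_f + β × MRP = 4.21% + 1.5683 × 8.53% = 17.59%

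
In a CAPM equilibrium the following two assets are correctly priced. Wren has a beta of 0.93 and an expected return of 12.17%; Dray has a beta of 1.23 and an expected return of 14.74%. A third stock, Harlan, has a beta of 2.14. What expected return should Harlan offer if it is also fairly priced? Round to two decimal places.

22.54%

MRP (SML slope) = (14.74% − 12.17%) / (1.23 − 0.93) = 2.57% / 0.30 = 8.5667%
R_f (intercept) = 12.17% − 0.93 × 8.5667% = 4.2030%
E(R_Harlan) = R_f + β × MRP = 4.2030% + 2.14 × 8.5667% = 22.54%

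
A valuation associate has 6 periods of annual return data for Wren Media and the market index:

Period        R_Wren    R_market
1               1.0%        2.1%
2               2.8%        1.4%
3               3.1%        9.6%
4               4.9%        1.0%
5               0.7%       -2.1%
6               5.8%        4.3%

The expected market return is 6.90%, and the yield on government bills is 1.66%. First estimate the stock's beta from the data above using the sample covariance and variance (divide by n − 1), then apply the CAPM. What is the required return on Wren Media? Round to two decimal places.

2.63%

Mean R_i = (1.0 + 2.8 + 3.1 + 4.9 + 0.7 + 5.8) / 6 = 3.0500%
Mean R_m = (2.1 + 1.4 + 9.6 + 1.0 − 2.1 + 4.3) / 6 = 2.7167%
Σ(R_i − R̄_i)(R_m − R̄_m) = 14.4350  ⇒  Cov = 14.4350 / 5 = 2.8870
Σ(R_m − R̄_m)² = 78.1483  ⇒  Var(R_m) = 78.1483 / 5 = 15.6297
β = Cov / Var(R_m) = 2.8870 / 15.6297 = 0.1847
MRP = 6.90% − 1.66% = 5.24%
E(R) = R_f + β × MRP = 1.66% + 0.1847 × 5.24% = 2.63%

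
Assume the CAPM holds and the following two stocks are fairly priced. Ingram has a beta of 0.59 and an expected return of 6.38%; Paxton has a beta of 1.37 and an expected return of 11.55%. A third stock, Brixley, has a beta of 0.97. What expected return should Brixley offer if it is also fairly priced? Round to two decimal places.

MRP (SML slope) = (11.55% − 6.38%) / (1.37 − 0.59) = 5.17% / 0.78 = 6.6282%
R_f (intercept) = 6.38% − 0.59 × 6.6282% = 2.4694%
E(R_Brixley) = R_f + β × MRP = 2.4694% + 0.97 × 6.6282% = 8.90%

8.90%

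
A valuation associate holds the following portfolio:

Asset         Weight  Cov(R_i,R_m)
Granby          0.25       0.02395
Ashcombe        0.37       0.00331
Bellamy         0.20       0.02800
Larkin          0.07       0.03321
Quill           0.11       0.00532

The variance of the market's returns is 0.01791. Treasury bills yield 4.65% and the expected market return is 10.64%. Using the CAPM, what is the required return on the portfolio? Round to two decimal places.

β_Granby = 0.02395 / 0.01791 = 1.3372
β_Ashcombe = 0.00331 / 0.01791 = 0.1848
β_Bellamy = 0.02800 / 0.01791 = 1.5634
β_Larkin = 0.03321 / 0.01791 = 1.8543
β_Quill = 0.00532 / 0.01791 = 0.2970
β_P = Σ w_i β_i = 0.25×1.3372 + 0.37×0.1848 + 0.20×1.5634 + 0.07×1.8543 + 0.11×0.2970 = 0.8778
MRP = 10.64% − 4.65% = 5.99%
E(R_P) = R_f + β_P × MRP = 4.65% + 0.8778 × 5.99% = 9.91%

9.91%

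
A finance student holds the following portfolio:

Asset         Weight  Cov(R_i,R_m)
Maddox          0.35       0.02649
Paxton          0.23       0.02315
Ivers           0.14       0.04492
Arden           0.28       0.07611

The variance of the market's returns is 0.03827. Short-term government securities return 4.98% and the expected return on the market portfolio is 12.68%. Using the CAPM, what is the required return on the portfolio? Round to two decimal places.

β_Maddox = 0.02649 / 0.03827 = 0.6922
β_Paxton = 0.02315 / 0.03827 = 0.6049
β_Ivers = 0.04492 / 0.03827 = 1.1738
β_Arden = 0.07611 / 0.03827 = 1.9888
β_P = Σ w_i β_i = 0.35×0.6922 + 0.23×0.6049 + 0.14×1.1738 + 0.28×1.9888 = 1.1026
MRP = 12.68% − 4.98% = 7.70%
E(R_P) = R_f + β_P × MRP = 4.98% + 1.1026 × 7.70% = 13.47%

13.47%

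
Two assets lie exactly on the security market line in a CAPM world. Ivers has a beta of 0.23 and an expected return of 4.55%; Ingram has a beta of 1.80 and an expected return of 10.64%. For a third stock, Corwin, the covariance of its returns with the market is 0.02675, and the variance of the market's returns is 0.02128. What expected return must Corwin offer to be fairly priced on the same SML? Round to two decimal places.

MRP = (10.64% − 4.55%) / (1.80 − 0.23) = 3.8790%
R_f = 4.55% − 0.23 × 3.8790% = 3.6578%
β_Corwin = Cov / Var(R_m) = 0.02675 / 0.02128 = 1.2570
E(R_Corwin) = R_f + β × MRP = 3.6578% + 1.2570 × 3.8790% = 8.53%

8.53%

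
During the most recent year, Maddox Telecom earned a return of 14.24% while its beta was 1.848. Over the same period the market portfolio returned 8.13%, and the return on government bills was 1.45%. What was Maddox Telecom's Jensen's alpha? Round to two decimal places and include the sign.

Market excess return = 8.13% − 1.45% = 6.68%
CAPM benchmark = R_f + β(R_m − R_f) = 1.45% + 1.848 × 6.68% = 13.79464%
α = actual − benchmark = 14.24% − 13.79464% = +0.45%

+0.45%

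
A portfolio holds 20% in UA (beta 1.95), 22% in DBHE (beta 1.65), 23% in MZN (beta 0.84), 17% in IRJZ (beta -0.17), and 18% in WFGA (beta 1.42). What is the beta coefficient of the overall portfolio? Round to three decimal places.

1.173

β_P = Σ w_i β_i = 0.20×1.95 + 0.22×1.65 + 0.23×0.84 + 0.17×-0.17 + 0.18×1.42 = 1.1729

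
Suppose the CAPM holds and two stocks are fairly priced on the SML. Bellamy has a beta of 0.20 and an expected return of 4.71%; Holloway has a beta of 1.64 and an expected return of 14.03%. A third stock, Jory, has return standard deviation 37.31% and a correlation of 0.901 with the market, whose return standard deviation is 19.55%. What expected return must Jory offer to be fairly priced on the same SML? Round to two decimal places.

14.54%

MRP = (14.03% − 4.71%) / (1.64 − 0.20) = 6.4722%
R_f = 4.71% − 0.20 × 6.4722% = 3.4156%
β_Jory = ρ·σ_i/σ_m = 0.901 × 37.31 / 19.55 = 1.7195
E(R_Jory) = R_f + β × MRP = 3.4156% + 1.7195 × 6.4722% = 14.54%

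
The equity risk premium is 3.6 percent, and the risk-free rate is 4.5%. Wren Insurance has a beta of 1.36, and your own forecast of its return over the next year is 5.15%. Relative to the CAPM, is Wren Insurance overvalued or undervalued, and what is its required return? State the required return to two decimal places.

Overvalued; required return 9.40%

Required return = R_f + β·MRP = 4.5% + 1.36 × 3.6% = 9.40%
Forecast 5.15% < required 9.40% → the stock plots below the SML → overvalued.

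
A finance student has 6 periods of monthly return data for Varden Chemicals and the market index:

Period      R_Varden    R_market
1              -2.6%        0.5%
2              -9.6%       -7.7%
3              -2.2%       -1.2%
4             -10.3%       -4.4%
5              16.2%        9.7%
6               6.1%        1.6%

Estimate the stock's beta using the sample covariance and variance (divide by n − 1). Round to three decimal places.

Mean R_i = (-2.6 − 9.6 − 2.2 − 10.3 + 16.2 + 6.1) / 6 = -0.4000%
Mean R_m = (0.5 − 7.7 − 1.2 − 4.4 + 9.7 + 1.6) / 6 = -0.2500%
Σ(R_i − R̄_i)(R_m − R̄_m) = 286.8800  ⇒  Cov = 286.8800 / 5 = 57.3760
Σ(R_m − R̄_m)² = 176.6150  ⇒  Var(R_m) = 176.6150 / 5 = 35.3230
β = Cov / Var(R_m) = 57.3760 / 35.3230 = 1.6243

1.624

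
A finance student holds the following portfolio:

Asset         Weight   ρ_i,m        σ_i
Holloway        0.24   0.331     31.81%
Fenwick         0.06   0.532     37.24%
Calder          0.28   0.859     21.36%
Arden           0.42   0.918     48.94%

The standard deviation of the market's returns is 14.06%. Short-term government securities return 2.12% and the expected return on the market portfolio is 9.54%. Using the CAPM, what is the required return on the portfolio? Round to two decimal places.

β_Holloway = 0.331 × 31.81% / 14.06% = 0.7489
β_Fenwick = 0.532 × 37.24% / 14.06% = 1.4091
β_Calder = 0.859 × 21.36% / 14.06% = 1.3050
β_Arden = 0.918 × 48.94% / 14.06% = 3.1954
β_P = Σ w_i β_i = 0.24×0.7489 + 0.06×1.4091 + 0.28×1.3050 + 0.42×3.1954 = 1.9718
MRP = 9.54% − 2.12% = 7.42%
E(R_P) = R_f + β_P × MRP = 2.12% + 1.9718 × 7.42% = 16.75%

16.75%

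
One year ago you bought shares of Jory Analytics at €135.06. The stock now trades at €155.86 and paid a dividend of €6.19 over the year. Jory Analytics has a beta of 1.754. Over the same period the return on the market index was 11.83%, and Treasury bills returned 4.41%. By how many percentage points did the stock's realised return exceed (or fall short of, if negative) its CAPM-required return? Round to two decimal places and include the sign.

+2.56%

Realised HPR = (P1 + D1 − P0) / P0 = (155.86 + 6.19 − 135.06) / 135.06 = 26.99 / 135.06 = 19.9837%
MRP = 11.83% − 4.41% = 7.42%
CAPM required = R_f + β·MRP = 4.41% + 1.754 × 7.42% = 17.42468%
α = realised − required = 19.9837% − 17.42468% = +2.56%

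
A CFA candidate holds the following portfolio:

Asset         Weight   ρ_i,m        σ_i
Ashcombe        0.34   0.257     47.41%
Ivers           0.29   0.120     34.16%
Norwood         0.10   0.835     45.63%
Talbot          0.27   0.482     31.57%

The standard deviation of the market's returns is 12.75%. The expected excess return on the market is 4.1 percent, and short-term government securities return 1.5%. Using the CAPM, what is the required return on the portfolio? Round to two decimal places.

5.76%

β_Ashcombe = 0.257 × 47.41% / 12.75% = 0.9556
β_Ivers = 0.120 × 34.16% / 12.75% = 0.3215
β_Norwood = 0.835 × 45.63% / 12.75% = 2.9883
β_Talbot = 0.482 × 31.57% / 12.75% = 1.1935
β_P = Σ w_i β_i = 0.34×0.9556 + 0.29×0.3215 + 0.10×2.9883 + 0.27×1.1935 = 1.0392
E(R_P) = R_f + β_P × MRP = 1.5% + 1.0392 × 4.1% = 5.76%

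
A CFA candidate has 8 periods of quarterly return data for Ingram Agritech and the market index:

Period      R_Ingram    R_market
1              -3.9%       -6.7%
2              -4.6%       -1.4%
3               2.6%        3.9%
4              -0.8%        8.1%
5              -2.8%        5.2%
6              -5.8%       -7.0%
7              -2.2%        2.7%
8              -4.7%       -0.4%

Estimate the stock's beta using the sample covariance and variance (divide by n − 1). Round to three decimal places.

0.337

Mean R_i = (-3.9 − 4.6 + 2.6 − 0.8 − 2.8 − 5.8 − 2.2 − 4.7) / 8 = -2.7750%
Mean R_m = (-6.7 − 1.4 + 3.9 + 8.1 + 5.2 − 7.0 + 2.7 − 0.4) / 8 = 0.5500%
Σ(R_i − R̄_i)(R_m − R̄_m) = 70.4200  ⇒  Cov = 70.4200 / 7 = 10.0600
Σ(R_m − R̄_m)² = 208.7400  ⇒  Var(R_m) = 208.7400 / 7 = 29.8200
β = Cov / Var(R_m) = 10.0600 / 29.8200 = 0.3374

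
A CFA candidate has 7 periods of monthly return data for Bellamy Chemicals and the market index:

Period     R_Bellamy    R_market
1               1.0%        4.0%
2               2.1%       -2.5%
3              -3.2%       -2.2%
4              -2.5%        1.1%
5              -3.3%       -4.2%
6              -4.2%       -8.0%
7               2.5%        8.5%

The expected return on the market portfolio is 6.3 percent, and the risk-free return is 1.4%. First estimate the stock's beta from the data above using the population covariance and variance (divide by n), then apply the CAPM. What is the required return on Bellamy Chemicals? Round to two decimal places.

Mean R_i = (1.0 + 2.1 − 3.2 − 2.5 − 3.3 − 4.2 + 2.5) / 7 = -1.0857%
Mean R_m = (4.0 − 2.5 − 2.2 + 1.1 − 4.2 − 8.0 + 8.5) / 7 = -0.4714%
Σ(R_i − R̄_i)(R_m − R̄_m) = 68.1671  ⇒  Cov = 68.1671 / 7 = 9.7382
Σ(R_m − R̄_m)² = 180.6343  ⇒  Var(R_m) = 180.6343 / 7 = 25.8049
β = Cov / Var(R_m) = 9.7382 / 25.8049 = 0.3774
MRP = 6.3% − 1.4% = 4.90%
E(R) = R_f + β × MRP = 1.4% + 0.3774 × 4.9% = 3.25%

3.25%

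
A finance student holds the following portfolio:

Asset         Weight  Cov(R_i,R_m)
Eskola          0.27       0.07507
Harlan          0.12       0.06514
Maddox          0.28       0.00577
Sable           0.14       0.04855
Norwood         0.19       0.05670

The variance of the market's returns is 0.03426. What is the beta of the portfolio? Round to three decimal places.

1.380

β_Eskola = 0.07507 / 0.03426 = 2.1912
β_Harlan = 0.06514 / 0.03426 = 1.9013
β_Maddox = 0.00577 / 0.03426 = 0.1684
β_Sable = 0.04855 / 0.03426 = 1.4171
β_Norwood = 0.05670 / 0.03426 = 1.6550
β_P = Σ w_i β_i = 0.27×2.1912 + 0.12×1.9013 + 0.28×0.1684 + 0.14×1.4171 + 0.19×1.6550 = 1.3798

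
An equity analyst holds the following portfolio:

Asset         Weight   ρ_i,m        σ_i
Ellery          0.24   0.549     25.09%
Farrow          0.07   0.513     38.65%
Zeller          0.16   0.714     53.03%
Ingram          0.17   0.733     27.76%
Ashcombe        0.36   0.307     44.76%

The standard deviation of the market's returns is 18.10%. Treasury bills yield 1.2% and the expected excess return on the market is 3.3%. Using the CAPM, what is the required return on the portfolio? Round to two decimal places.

4.69%

β_Ellery = 0.549 × 25.09% / 18.10% = 0.7610
β_Farrow = 0.513 × 38.65% / 18.10% = 1.0954
β_Zeller = 0.714 × 53.03% / 18.10% = 2.0919
β_Ingram = 0.733 × 27.76% / 18.10% = 1.1242
β_Ashcombe = 0.307 × 44.76% / 18.10% = 0.7592
β_P = Σ w_i β_i = 0.24×0.7610 + 0.07×1.0954 + 0.16×2.0919 + 0.17×1.1242 + 0.36×0.7592 = 1.0584
E(R_P) = R_f + β_P × MRP = 1.2% + 1.0584 × 3.3% = 4.69%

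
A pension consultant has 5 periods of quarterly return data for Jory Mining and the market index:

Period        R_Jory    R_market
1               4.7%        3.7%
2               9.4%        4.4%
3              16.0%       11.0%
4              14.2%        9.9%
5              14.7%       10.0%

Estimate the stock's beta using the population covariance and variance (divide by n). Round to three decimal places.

1.298

Mean R_i = (4.7 + 9.4 + 16.0 + 14.2 + 14.7) / 5 = 11.8000%
Mean R_m = (3.7 + 4.4 + 11.0 + 9.9 + 10.0) / 5 = 7.8000%
Σ(R_i − R̄_i)(R_m − R̄_m) = 62.1300  ⇒  Cov = 62.1300 / 5 = 12.4260
Σ(R_m − R̄_m)² = 47.8600  ⇒  Var(R_m) = 47.8600 / 5 = 9.5720
β = Cov / Var(R_m) = 12.4260 / 9.5720 = 1.2982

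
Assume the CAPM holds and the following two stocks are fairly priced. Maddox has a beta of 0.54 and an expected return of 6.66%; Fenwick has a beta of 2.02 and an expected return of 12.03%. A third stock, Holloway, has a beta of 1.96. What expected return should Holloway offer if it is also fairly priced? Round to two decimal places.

11.81%

MRP (SML slope) = (12.03% − 6.66%) / (2.02 − 0.54) = 5.37% / 1.48 = 3.6284%
R_f (intercept) = 6.66% − 0.54 × 3.6284% = 4.7007%
E(R_Holloway) = R_f + β × MRP = 4.7007% + 1.96 × 3.6284% = 11.81%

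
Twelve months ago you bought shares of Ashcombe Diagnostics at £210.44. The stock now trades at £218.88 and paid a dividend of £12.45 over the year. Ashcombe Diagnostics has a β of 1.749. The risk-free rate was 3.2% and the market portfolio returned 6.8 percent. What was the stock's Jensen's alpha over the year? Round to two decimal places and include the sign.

+0.43%

Realised HPR = (P1 + D1 − P0) / P0 = (218.88 + 12.45 − 210.44) / 210.44 = 20.89 / 210.44 = 9.9268%
MRP = 6.8% − 3.2% = 3.60%
CAPM required = R_f + β·MRP = 3.2% + 1.749 × 3.6% = 9.4964%
α = realised − required = 9.9268% − 9.4964% = +0.43%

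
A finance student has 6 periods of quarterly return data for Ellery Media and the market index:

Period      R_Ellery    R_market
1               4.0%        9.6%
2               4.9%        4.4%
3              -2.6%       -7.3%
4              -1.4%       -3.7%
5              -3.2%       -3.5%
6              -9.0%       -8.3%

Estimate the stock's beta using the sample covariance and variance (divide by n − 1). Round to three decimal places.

Mean R_i = (4.0 + 4.9 − 2.6 − 1.4 − 3.2 − 9.0) / 6 = -1.2167%
Mean R_m = (9.6 + 4.4 − 7.3 − 3.7 − 3.5 − 8.3) / 6 = -1.4667%
Σ(R_i − R̄_i)(R_m − R̄_m) = 159.3133  ⇒  Cov = 159.3133 / 5 = 31.8627
Σ(R_m − R̄_m)² = 246.7333  ⇒  Var(R_m) = 246.7333 / 5 = 49.3467
β = Cov / Var(R_m) = 31.8627 / 49.3467 = 0.6457

0.646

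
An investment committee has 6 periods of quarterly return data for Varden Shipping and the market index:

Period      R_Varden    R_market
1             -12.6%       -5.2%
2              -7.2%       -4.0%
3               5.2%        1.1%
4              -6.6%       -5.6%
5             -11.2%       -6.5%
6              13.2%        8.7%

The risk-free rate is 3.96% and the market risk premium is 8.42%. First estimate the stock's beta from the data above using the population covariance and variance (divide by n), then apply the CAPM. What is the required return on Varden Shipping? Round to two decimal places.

Mean R_i = (-12.6 − 7.2 + 5.2 − 6.6 − 11.2 + 13.2) / 6 = -3.2000%
Mean R_m = (-5.2 − 4.0 + 1.1 − 5.6 − 6.5 + 8.7) / 6 = -1.9167%
Σ(R_i − R̄_i)(R_m − R̄_m) = 287.8400  ⇒  Cov = 287.8400 / 6 = 47.9733
Σ(R_m − R̄_m)² = 171.5083  ⇒  Var(R_m) = 171.5083 / 6 = 28.5847
β = Cov / Var(R_m) = 47.9733 / 28.5847 = 1.6783
E(R) = R_f + β × MRP = 3.96% + 1.6783 × 8.42% = 18.09%

18.09%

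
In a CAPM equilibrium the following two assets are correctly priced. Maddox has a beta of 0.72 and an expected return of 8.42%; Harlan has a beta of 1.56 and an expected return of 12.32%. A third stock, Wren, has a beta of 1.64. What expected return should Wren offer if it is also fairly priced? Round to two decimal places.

12.69%

MRP (SML slope) = (12.32% − 8.42%) / (1.56 − 0.72) = 3.90% / 0.84 = 4.6429%
R_f (intercept) = 8.42% − 0.72 × 4.6429% = 5.0771%
E(R_Wren) = R_f + β × MRP = 5.0771% + 1.64 × 4.6429% = 12.69%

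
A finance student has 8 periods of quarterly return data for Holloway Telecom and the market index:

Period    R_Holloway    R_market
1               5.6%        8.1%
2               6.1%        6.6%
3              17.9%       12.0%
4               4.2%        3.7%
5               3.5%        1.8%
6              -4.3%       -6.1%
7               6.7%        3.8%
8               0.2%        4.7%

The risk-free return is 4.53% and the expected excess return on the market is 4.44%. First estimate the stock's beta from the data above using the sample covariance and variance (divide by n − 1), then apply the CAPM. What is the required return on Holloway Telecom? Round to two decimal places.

Mean R_i = (5.6 + 6.1 + 17.9 + 4.2 + 3.5 − 4.3 + 6.7 + 0.2) / 8 = 4.9875%
Mean R_m = (8.1 + 6.6 + 12.0 + 3.7 + 1.8 − 6.1 + 3.8 + 4.7) / 8 = 4.3250%
Σ(R_i − R̄_i)(R_m − R̄_m) = 202.3225  ⇒  Cov = 202.3225 / 7 = 28.9032
Σ(R_m − R̄_m)² = 194.1950  ⇒  Var(R_m) = 194.1950 / 7 = 27.7421
β = Cov / Var(R_m) = 28.9032 / 27.7421 = 1.0419
E(R) = R_f + β × MRP = 4.53% + 1.0419 × 4.44% = 9.16%

9.16%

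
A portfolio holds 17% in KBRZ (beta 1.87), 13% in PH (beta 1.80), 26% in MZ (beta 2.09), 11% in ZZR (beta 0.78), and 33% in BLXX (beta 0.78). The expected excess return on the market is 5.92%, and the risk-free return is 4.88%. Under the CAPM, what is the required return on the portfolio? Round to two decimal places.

13.40%

β_P = Σ w_i β_i = 0.17×1.87 + 0.13×1.80 + 0.26×2.09 + 0.11×0.78 + 0.33×0.78 = 1.4385
E(R_P) = R_f + β_P × MRP = 4.88% + 1.4385 × 5.92% = 13.40%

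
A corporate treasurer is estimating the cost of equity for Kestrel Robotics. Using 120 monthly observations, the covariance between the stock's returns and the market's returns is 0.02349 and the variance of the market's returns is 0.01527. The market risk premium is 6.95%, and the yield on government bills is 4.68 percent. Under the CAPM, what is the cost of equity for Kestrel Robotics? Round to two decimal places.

15.37%

β = Cov(R_i, R_m) / Var(R_m) = 0.02349 / 0.01527 = 1.5383
E(R) = R_f + β × MRP = 4.68% + 1.5383 × 6.95% = 15.37%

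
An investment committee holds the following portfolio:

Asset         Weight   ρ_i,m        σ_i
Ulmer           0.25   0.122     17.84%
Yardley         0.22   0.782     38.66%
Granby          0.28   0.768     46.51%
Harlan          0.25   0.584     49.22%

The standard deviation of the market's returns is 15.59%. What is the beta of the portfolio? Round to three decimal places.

β_Ulmer = 0.122 × 17.84% / 15.59% = 0.1396
β_Yardley = 0.782 × 38.66% / 15.59% = 1.9392
β_Granby = 0.768 × 46.51% / 15.59% = 2.2912
β_Harlan = 0.584 × 49.22% / 15.59% = 1.8438
β_P = Σ w_i β_i = 0.25×0.1396 + 0.22×1.9392 + 0.28×2.2912 + 0.25×1.8438 = 1.5640

1.564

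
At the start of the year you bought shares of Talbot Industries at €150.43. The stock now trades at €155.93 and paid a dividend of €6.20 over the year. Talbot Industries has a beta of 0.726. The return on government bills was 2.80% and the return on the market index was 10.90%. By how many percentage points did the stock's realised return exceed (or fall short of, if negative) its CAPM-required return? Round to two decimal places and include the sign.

-0.90%

Realised HPR = (P1 + D1 − P0) / P0 = (155.93 + 6.20 − 150.43) / 150.43 = 11.70 / 150.43 = 7.7777%
MRP = 10.90% − 2.80% = 8.10%
CAPM required = R_f + β·MRP = 2.80% + 0.726 × 8.10% = 8.68060%
α = realised − required = 7.7777% − 8.68060% = -0.90%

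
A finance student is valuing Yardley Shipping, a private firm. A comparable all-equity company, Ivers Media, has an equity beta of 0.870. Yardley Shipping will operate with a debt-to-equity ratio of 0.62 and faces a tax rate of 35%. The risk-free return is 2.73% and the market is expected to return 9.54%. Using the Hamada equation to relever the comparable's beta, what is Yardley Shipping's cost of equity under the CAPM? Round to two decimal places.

β_L = β_U × [1 + (1 − t)(D/E)] = 0.870 × [1 + (1 − 0.35) × 0.62]
    = 0.870 × [1 + 0.65 × 0.62] = 0.870 × 1.4030 = 1.2206
MRP = 9.54% − 2.73% = 6.81%
E(R) = R_f + β_L × MRP = 2.73% + 1.2206 × 6.81% = 11.04%

11.04%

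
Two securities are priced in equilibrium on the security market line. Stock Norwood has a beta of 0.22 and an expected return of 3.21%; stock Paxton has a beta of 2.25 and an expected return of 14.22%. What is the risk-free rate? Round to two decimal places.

2.02%

Both satisfy E(R) = R_f + β·MRP, so the slope of the SML is
MRP = (14.22% − 3.21%) / (2.25 − 0.22) = 11.01% / 2.03 = 5.4236%
R_f = E(R_Norwood) − β_Norwood·MRP = 3.21% − 0.22 × 5.4236% = 2.0168%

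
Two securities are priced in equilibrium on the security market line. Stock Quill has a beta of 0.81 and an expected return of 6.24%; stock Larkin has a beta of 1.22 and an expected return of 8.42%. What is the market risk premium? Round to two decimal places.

Both satisfy E(R) = R_f + β·MRP, so the slope of the SML is
MRP = (8.42% − 6.24%) / (1.22 − 0.81) = 2.18% / 0.41 = 5.3171%

5.32%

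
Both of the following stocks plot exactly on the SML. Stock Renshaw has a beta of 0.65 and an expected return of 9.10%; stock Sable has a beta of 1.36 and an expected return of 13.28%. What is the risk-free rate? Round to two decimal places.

Both satisfy E(R) = R_f + β·MRP, so the slope of the SML is
MRP = (13.28% − 9.10%) / (1.36 − 0.65) = 4.18% / 0.71 = 5.8873%
R_f = E(R_Renshaw) − β_Renshaw·MRP = 9.10% − 0.65 × 5.8873% = 5.2733%

5.27%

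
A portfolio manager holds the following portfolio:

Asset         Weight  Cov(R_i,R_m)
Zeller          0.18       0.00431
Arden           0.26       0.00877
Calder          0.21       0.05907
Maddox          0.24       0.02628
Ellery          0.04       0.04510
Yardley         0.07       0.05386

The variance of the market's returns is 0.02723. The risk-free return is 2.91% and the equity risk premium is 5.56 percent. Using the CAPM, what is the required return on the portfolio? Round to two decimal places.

β_Zeller = 0.00431 / 0.02723 = 0.1583
β_Arden = 0.00877 / 0.02723 = 0.3221
β_Calder = 0.05907 / 0.02723 = 2.1693
β_Maddox = 0.02628 / 0.02723 = 0.9651
β_Ellery = 0.04510 / 0.02723 = 1.6563
β_Yardley = 0.05386 / 0.02723 = 1.9780
β_P = Σ w_i β_i = 0.18×0.1583 + 0.26×0.3221 + 0.21×2.1693 + 0.24×0.9651 + 0.04×1.6563 + 0.07×1.9780 = 1.0041
E(R_P) = R_f + β_P × MRP = 2.91% + 1.0041 × 5.56% = 8.49%

8.49%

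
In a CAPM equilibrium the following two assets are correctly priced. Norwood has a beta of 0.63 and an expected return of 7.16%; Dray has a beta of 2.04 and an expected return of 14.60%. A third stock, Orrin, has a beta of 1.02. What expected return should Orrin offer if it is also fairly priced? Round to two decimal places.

MRP (SML slope) = (14.60% − 7.16%) / (2.04 − 0.63) = 7.44% / 1.41 = 5.2766%
R_f (intercept) = 7.16% − 0.63 × 5.2766% = 3.8357%
E(R_Orrin) = R_f + β × MRP = 3.8357% + 1.02 × 5.2766% = 9.22%

9.22%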